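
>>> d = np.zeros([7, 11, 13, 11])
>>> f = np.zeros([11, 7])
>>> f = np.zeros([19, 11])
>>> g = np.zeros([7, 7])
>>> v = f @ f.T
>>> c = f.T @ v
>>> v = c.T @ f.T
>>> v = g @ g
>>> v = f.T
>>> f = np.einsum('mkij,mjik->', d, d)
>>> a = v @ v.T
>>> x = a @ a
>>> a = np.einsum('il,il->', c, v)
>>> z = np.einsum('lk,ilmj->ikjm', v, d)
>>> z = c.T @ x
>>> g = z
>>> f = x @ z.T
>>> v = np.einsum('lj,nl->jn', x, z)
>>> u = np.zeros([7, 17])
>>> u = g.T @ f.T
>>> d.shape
(7, 11, 13, 11)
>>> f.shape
(11, 19)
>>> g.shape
(19, 11)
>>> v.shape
(11, 19)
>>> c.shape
(11, 19)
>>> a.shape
()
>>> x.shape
(11, 11)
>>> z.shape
(19, 11)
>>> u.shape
(11, 11)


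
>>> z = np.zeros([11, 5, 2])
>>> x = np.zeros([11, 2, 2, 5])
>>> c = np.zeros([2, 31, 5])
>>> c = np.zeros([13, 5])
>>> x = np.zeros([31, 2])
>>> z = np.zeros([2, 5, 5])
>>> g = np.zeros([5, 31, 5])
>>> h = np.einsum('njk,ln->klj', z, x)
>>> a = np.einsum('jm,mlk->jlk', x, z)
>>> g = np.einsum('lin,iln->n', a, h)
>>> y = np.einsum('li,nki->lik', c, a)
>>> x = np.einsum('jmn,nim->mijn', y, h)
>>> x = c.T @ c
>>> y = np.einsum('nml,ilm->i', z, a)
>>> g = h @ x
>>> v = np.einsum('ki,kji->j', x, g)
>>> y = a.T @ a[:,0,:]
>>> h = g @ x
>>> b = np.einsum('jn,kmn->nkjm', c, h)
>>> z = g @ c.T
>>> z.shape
(5, 31, 13)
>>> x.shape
(5, 5)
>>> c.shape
(13, 5)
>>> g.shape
(5, 31, 5)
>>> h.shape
(5, 31, 5)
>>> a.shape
(31, 5, 5)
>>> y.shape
(5, 5, 5)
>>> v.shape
(31,)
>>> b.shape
(5, 5, 13, 31)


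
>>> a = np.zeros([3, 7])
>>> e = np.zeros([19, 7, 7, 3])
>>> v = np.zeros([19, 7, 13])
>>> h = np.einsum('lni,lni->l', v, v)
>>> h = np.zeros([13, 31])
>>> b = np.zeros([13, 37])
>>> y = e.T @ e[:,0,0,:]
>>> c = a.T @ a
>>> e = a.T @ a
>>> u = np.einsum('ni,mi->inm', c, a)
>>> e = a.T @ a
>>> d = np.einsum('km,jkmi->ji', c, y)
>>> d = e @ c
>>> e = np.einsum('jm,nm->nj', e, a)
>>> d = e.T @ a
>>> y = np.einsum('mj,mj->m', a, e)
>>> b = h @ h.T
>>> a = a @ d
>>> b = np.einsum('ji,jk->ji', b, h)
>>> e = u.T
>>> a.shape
(3, 7)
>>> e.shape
(3, 7, 7)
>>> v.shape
(19, 7, 13)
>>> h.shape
(13, 31)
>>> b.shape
(13, 13)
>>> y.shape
(3,)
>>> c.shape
(7, 7)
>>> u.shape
(7, 7, 3)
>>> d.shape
(7, 7)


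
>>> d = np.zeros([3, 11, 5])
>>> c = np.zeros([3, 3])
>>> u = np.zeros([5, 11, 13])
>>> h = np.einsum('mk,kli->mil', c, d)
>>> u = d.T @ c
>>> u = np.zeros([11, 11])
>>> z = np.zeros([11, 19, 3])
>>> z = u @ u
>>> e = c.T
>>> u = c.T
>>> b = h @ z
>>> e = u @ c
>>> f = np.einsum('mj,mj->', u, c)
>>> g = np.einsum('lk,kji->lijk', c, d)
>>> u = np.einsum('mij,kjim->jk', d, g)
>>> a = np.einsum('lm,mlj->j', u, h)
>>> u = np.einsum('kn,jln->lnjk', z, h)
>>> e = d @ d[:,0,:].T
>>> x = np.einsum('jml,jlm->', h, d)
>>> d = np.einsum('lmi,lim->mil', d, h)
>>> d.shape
(11, 5, 3)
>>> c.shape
(3, 3)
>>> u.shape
(5, 11, 3, 11)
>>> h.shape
(3, 5, 11)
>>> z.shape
(11, 11)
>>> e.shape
(3, 11, 3)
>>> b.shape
(3, 5, 11)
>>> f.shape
()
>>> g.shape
(3, 5, 11, 3)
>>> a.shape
(11,)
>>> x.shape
()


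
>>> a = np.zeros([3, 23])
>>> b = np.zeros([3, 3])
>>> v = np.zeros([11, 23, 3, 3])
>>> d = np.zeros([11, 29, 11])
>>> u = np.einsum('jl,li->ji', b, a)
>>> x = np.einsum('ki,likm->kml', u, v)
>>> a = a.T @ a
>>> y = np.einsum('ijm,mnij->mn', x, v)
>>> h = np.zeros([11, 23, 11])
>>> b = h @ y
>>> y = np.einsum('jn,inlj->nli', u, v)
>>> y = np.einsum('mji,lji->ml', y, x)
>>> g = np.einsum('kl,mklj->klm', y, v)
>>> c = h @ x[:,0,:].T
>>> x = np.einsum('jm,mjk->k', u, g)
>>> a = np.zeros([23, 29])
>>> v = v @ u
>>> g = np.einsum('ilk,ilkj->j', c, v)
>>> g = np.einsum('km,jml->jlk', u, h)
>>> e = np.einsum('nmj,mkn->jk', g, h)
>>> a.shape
(23, 29)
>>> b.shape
(11, 23, 23)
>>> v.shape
(11, 23, 3, 23)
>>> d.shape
(11, 29, 11)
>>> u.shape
(3, 23)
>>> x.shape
(11,)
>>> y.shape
(23, 3)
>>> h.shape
(11, 23, 11)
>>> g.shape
(11, 11, 3)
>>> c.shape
(11, 23, 3)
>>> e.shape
(3, 23)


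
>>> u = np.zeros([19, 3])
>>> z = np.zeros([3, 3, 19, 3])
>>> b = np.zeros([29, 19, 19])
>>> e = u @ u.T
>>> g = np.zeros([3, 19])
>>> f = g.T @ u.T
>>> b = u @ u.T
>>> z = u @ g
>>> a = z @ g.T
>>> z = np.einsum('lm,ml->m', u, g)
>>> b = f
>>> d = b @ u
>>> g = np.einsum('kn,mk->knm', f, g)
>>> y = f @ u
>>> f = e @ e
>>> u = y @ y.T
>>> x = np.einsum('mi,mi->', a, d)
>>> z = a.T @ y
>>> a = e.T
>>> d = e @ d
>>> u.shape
(19, 19)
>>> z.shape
(3, 3)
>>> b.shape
(19, 19)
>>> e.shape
(19, 19)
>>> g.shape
(19, 19, 3)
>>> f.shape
(19, 19)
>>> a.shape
(19, 19)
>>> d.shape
(19, 3)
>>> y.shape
(19, 3)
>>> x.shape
()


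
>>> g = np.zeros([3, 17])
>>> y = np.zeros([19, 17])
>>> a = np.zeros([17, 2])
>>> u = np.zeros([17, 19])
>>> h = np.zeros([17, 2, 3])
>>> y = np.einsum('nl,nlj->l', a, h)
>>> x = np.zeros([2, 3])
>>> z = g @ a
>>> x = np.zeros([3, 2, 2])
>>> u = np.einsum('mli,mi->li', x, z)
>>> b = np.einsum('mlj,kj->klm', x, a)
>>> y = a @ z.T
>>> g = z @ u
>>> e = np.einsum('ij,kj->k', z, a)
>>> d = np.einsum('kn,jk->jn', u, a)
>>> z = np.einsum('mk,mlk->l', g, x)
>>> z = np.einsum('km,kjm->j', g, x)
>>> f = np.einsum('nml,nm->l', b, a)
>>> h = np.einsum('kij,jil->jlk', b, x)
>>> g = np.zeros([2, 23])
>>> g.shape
(2, 23)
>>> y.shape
(17, 3)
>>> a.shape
(17, 2)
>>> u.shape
(2, 2)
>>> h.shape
(3, 2, 17)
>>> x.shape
(3, 2, 2)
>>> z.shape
(2,)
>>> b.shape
(17, 2, 3)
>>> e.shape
(17,)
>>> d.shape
(17, 2)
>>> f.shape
(3,)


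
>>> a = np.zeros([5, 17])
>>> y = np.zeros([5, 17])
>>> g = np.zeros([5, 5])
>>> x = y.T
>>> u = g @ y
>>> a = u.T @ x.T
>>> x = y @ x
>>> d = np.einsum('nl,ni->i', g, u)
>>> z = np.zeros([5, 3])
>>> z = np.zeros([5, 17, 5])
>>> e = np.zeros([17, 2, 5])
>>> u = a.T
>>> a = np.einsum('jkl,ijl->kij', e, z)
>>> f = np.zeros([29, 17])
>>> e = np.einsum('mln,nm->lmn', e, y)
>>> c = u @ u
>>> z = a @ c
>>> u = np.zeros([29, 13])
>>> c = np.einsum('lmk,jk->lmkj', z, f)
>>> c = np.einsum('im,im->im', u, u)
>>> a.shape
(2, 5, 17)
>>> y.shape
(5, 17)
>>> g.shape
(5, 5)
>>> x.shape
(5, 5)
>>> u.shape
(29, 13)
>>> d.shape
(17,)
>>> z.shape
(2, 5, 17)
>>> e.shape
(2, 17, 5)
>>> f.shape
(29, 17)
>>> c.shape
(29, 13)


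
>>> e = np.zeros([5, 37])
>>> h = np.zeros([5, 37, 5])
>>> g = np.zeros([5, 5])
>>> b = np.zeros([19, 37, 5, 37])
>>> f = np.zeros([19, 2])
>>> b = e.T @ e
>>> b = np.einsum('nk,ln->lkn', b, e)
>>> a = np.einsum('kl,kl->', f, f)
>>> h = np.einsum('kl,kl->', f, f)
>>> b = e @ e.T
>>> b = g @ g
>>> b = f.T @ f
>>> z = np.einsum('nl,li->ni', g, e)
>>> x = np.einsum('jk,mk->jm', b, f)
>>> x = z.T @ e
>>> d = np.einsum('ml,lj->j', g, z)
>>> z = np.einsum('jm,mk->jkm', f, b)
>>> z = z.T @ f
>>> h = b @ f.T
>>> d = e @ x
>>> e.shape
(5, 37)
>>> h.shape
(2, 19)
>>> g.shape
(5, 5)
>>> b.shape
(2, 2)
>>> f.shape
(19, 2)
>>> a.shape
()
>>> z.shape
(2, 2, 2)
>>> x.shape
(37, 37)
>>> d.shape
(5, 37)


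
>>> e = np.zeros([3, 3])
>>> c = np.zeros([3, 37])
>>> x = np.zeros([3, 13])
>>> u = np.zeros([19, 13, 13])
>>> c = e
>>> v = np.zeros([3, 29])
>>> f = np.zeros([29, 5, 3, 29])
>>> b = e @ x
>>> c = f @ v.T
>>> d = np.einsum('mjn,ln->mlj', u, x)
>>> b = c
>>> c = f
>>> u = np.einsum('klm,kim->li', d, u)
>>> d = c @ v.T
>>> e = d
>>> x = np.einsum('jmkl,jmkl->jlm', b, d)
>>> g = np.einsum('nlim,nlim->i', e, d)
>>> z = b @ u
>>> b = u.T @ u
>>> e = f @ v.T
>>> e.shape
(29, 5, 3, 3)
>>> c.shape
(29, 5, 3, 29)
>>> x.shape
(29, 3, 5)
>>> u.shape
(3, 13)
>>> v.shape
(3, 29)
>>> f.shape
(29, 5, 3, 29)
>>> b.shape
(13, 13)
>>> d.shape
(29, 5, 3, 3)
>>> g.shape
(3,)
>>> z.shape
(29, 5, 3, 13)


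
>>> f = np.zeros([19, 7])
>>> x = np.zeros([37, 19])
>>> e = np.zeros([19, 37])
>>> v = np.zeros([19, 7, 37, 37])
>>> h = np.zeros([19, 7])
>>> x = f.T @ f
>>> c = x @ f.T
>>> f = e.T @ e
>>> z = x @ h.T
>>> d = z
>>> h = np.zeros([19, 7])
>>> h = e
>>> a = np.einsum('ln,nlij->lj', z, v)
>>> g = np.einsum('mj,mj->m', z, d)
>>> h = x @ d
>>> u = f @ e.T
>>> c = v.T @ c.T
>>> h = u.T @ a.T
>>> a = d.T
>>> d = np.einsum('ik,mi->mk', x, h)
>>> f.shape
(37, 37)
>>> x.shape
(7, 7)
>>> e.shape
(19, 37)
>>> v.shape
(19, 7, 37, 37)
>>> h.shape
(19, 7)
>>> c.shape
(37, 37, 7, 7)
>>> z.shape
(7, 19)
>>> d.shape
(19, 7)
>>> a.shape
(19, 7)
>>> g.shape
(7,)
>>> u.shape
(37, 19)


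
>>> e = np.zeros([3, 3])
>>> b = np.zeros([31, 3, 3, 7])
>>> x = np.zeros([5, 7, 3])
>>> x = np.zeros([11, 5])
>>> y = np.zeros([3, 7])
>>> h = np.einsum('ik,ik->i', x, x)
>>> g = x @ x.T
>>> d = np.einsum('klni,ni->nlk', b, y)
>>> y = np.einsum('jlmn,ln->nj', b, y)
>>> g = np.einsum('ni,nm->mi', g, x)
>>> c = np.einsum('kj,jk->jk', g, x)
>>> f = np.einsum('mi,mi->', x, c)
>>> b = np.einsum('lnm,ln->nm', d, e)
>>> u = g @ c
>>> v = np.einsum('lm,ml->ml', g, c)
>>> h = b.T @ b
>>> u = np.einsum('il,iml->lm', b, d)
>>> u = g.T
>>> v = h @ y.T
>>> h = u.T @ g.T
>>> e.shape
(3, 3)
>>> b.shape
(3, 31)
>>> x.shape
(11, 5)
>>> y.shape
(7, 31)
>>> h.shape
(5, 5)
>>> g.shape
(5, 11)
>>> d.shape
(3, 3, 31)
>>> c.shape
(11, 5)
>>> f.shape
()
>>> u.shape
(11, 5)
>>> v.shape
(31, 7)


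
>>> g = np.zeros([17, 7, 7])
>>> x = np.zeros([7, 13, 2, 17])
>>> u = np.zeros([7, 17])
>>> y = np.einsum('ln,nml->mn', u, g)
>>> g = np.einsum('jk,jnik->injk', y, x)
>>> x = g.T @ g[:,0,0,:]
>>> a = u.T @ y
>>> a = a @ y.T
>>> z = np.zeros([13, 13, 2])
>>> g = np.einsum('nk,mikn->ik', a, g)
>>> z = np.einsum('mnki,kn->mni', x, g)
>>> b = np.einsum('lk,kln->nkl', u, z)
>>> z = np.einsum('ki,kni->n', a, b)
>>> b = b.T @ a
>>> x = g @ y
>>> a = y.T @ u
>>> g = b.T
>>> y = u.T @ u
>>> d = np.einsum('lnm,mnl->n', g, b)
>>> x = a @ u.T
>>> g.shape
(7, 17, 7)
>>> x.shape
(17, 7)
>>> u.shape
(7, 17)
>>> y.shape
(17, 17)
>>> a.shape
(17, 17)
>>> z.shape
(17,)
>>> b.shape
(7, 17, 7)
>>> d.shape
(17,)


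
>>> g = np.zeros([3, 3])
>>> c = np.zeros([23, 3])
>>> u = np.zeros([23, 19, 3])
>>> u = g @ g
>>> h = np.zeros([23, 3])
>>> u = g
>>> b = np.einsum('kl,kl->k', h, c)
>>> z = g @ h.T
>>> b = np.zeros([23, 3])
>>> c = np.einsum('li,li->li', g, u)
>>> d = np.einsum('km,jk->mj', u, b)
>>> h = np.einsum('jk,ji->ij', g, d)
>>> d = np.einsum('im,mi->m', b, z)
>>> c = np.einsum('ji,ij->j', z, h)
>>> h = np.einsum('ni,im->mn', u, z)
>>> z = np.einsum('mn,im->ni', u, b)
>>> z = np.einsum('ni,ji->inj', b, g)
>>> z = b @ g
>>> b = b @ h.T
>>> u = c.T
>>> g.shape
(3, 3)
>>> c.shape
(3,)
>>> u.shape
(3,)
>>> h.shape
(23, 3)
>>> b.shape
(23, 23)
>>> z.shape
(23, 3)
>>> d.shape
(3,)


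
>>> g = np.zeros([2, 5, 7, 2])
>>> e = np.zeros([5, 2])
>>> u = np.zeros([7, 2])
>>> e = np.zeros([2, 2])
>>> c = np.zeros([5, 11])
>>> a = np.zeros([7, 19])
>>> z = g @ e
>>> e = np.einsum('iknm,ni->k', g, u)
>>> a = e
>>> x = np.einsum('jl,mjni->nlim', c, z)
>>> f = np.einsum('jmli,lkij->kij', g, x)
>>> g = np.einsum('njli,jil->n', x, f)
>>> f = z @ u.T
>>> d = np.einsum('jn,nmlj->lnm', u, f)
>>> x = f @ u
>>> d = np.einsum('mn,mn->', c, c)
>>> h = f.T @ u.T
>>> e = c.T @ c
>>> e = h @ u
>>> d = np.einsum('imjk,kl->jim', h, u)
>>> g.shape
(7,)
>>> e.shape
(7, 7, 5, 2)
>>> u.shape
(7, 2)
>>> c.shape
(5, 11)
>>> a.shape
(5,)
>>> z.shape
(2, 5, 7, 2)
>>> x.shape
(2, 5, 7, 2)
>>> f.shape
(2, 5, 7, 7)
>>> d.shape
(5, 7, 7)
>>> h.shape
(7, 7, 5, 7)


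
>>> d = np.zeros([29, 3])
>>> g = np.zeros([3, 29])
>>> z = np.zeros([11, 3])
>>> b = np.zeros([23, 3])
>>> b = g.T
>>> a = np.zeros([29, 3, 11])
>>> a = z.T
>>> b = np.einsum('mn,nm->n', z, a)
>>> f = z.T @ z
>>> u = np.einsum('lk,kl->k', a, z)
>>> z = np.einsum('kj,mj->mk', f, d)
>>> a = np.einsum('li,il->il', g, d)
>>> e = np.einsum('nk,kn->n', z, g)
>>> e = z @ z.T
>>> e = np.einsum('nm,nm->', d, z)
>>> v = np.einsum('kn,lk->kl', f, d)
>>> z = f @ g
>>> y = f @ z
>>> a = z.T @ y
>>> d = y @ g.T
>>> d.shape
(3, 3)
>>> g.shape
(3, 29)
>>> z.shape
(3, 29)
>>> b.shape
(3,)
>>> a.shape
(29, 29)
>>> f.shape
(3, 3)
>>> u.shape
(11,)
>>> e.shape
()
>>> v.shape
(3, 29)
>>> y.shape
(3, 29)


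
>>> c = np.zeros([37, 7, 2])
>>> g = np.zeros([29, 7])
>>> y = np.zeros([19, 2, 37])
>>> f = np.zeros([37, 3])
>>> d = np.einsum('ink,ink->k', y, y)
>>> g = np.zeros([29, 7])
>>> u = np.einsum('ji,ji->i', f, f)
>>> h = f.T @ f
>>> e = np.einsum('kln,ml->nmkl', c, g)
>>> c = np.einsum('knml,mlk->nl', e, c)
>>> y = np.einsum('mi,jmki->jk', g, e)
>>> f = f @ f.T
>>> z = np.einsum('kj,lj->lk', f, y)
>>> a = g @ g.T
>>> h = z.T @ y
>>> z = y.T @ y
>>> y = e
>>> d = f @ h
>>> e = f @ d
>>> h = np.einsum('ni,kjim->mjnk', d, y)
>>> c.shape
(29, 7)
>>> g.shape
(29, 7)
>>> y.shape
(2, 29, 37, 7)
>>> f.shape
(37, 37)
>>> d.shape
(37, 37)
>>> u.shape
(3,)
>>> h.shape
(7, 29, 37, 2)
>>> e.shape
(37, 37)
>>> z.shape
(37, 37)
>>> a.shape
(29, 29)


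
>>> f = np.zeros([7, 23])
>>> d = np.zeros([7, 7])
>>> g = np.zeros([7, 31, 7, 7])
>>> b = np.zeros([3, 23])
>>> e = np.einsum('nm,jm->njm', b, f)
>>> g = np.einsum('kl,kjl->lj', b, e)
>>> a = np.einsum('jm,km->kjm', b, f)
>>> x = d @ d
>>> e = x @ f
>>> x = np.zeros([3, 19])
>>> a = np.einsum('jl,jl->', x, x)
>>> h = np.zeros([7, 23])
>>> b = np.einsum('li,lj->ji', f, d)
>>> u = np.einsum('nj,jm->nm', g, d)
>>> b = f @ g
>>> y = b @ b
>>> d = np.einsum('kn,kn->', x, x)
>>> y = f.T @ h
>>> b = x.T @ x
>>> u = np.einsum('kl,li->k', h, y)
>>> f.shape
(7, 23)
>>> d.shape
()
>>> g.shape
(23, 7)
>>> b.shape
(19, 19)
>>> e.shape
(7, 23)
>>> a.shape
()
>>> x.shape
(3, 19)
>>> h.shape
(7, 23)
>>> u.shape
(7,)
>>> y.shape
(23, 23)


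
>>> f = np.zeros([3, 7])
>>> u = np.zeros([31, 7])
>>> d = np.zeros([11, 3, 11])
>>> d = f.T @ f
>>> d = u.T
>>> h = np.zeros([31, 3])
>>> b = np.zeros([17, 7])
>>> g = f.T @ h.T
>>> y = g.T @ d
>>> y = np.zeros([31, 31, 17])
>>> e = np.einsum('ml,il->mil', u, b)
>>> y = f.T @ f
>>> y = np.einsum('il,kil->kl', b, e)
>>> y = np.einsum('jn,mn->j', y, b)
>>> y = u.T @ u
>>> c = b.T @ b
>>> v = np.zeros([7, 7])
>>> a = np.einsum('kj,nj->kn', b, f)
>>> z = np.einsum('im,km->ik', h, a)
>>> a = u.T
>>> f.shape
(3, 7)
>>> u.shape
(31, 7)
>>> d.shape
(7, 31)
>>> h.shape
(31, 3)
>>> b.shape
(17, 7)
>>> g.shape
(7, 31)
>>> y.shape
(7, 7)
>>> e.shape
(31, 17, 7)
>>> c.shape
(7, 7)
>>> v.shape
(7, 7)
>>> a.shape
(7, 31)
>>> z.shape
(31, 17)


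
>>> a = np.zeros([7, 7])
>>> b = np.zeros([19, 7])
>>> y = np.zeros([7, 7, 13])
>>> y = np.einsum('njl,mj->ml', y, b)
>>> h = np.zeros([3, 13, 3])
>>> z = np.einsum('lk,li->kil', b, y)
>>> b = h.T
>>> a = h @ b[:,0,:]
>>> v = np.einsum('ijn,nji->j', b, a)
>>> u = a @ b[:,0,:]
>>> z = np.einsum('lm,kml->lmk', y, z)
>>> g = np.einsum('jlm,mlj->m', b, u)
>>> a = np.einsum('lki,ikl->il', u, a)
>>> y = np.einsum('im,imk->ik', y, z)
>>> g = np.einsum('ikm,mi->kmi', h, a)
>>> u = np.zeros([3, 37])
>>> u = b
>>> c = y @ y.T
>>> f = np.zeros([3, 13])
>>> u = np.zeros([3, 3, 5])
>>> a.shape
(3, 3)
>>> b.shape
(3, 13, 3)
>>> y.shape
(19, 7)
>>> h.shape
(3, 13, 3)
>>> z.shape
(19, 13, 7)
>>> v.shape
(13,)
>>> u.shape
(3, 3, 5)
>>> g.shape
(13, 3, 3)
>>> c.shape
(19, 19)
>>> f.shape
(3, 13)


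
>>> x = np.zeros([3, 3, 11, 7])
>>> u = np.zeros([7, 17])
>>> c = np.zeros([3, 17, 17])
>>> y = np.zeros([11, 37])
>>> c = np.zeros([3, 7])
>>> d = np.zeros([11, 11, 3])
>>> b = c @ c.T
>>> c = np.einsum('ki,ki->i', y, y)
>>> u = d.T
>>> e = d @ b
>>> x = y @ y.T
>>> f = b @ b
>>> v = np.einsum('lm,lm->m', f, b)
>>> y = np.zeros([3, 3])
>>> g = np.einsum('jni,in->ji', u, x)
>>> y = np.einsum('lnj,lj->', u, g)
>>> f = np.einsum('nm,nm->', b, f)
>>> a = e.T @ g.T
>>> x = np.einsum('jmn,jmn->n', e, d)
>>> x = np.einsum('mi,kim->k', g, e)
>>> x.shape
(11,)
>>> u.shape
(3, 11, 11)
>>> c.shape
(37,)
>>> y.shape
()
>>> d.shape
(11, 11, 3)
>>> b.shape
(3, 3)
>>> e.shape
(11, 11, 3)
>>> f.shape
()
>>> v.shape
(3,)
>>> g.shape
(3, 11)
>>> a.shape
(3, 11, 3)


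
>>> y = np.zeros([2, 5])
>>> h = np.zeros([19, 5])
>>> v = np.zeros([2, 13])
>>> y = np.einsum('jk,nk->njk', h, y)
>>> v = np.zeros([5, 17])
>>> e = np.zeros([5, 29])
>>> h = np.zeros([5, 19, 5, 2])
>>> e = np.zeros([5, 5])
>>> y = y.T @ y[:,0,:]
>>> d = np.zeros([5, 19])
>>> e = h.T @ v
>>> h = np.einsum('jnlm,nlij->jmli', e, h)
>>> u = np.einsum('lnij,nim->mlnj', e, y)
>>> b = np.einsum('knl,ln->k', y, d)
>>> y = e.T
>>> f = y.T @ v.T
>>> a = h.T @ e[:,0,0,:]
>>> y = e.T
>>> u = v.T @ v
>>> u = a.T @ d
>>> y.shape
(17, 19, 5, 2)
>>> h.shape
(2, 17, 19, 5)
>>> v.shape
(5, 17)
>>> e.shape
(2, 5, 19, 17)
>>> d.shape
(5, 19)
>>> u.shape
(17, 17, 19, 19)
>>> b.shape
(5,)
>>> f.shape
(2, 5, 19, 5)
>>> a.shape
(5, 19, 17, 17)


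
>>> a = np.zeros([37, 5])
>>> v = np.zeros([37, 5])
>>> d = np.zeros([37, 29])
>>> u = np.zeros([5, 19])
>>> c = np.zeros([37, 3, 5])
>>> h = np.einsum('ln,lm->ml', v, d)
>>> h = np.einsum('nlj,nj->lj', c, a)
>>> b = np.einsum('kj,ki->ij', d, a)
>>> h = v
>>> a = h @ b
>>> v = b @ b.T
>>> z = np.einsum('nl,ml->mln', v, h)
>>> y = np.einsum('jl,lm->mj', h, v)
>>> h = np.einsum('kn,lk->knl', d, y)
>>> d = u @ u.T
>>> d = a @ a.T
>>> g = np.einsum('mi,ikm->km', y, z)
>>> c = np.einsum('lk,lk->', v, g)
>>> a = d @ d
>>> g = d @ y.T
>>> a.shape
(37, 37)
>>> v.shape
(5, 5)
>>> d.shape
(37, 37)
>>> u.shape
(5, 19)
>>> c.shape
()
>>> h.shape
(37, 29, 5)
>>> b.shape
(5, 29)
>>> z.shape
(37, 5, 5)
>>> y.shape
(5, 37)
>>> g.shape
(37, 5)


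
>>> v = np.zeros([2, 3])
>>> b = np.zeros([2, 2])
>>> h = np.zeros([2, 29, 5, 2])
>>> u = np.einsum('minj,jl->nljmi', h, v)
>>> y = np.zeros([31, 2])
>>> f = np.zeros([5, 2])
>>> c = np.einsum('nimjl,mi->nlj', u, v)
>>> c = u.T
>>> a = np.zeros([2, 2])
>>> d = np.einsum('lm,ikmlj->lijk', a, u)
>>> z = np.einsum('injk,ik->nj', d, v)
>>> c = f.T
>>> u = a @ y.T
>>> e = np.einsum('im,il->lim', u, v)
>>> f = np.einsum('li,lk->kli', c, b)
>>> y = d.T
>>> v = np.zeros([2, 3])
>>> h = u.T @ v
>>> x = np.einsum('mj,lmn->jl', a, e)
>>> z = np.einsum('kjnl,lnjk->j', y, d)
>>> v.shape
(2, 3)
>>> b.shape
(2, 2)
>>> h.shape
(31, 3)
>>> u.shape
(2, 31)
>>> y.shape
(3, 29, 5, 2)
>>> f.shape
(2, 2, 5)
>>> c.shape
(2, 5)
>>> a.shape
(2, 2)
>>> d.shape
(2, 5, 29, 3)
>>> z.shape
(29,)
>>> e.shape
(3, 2, 31)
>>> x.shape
(2, 3)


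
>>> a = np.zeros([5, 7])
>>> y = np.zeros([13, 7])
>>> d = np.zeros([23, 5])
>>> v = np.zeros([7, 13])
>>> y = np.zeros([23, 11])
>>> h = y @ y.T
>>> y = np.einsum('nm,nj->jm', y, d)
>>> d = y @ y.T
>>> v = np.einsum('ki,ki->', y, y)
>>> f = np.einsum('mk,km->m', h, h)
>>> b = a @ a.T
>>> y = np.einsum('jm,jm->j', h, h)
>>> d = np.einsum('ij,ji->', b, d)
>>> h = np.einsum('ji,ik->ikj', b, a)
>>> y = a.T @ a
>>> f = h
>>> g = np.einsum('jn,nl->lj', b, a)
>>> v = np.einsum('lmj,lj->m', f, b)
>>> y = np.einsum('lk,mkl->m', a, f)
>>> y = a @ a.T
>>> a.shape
(5, 7)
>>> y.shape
(5, 5)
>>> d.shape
()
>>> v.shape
(7,)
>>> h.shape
(5, 7, 5)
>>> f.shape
(5, 7, 5)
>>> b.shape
(5, 5)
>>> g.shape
(7, 5)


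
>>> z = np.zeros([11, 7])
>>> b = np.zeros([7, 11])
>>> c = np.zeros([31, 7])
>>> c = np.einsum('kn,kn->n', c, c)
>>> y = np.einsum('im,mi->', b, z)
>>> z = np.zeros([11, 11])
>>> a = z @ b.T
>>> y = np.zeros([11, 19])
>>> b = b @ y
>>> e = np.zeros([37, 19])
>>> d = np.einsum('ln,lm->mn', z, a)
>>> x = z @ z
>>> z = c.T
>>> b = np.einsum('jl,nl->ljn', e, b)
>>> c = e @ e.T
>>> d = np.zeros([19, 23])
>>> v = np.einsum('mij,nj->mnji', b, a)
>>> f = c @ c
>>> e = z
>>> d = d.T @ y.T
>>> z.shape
(7,)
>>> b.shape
(19, 37, 7)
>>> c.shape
(37, 37)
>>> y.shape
(11, 19)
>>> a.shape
(11, 7)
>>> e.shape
(7,)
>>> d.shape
(23, 11)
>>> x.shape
(11, 11)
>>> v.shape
(19, 11, 7, 37)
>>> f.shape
(37, 37)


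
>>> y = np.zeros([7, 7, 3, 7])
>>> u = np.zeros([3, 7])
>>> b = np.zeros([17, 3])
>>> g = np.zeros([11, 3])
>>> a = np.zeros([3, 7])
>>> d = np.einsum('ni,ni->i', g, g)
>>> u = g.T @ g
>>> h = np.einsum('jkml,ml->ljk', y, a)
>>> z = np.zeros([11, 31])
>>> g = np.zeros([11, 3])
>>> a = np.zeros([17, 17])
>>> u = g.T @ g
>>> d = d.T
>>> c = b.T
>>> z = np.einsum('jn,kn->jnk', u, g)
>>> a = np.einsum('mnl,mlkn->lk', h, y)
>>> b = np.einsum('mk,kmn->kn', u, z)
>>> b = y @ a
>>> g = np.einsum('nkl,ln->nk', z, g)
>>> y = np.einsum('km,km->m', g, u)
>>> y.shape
(3,)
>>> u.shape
(3, 3)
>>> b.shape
(7, 7, 3, 3)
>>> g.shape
(3, 3)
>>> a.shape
(7, 3)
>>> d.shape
(3,)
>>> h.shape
(7, 7, 7)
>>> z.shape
(3, 3, 11)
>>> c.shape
(3, 17)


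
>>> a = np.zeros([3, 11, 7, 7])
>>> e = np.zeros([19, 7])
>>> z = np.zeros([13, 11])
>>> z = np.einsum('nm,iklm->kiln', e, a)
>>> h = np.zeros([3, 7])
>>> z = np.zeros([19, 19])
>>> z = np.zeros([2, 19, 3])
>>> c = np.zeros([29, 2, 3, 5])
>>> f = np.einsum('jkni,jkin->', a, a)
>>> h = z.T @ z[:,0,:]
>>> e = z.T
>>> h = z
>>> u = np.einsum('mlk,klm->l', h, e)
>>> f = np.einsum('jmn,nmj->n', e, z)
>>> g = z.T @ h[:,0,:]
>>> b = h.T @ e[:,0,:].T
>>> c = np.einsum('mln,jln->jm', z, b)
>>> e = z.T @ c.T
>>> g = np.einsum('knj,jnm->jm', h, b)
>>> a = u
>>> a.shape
(19,)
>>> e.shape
(3, 19, 3)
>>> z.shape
(2, 19, 3)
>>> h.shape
(2, 19, 3)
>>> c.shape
(3, 2)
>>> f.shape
(2,)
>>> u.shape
(19,)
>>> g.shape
(3, 3)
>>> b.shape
(3, 19, 3)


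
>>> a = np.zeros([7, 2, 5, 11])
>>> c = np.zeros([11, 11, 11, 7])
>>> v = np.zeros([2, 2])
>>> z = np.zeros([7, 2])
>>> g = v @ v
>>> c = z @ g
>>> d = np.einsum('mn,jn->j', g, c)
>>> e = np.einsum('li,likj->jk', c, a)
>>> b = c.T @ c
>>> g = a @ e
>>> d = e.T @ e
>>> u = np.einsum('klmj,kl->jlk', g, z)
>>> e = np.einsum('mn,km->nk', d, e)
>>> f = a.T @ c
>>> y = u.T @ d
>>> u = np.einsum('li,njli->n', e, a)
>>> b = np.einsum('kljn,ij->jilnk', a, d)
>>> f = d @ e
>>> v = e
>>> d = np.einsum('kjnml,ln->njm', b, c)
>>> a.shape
(7, 2, 5, 11)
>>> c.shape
(7, 2)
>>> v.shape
(5, 11)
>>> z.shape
(7, 2)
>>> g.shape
(7, 2, 5, 5)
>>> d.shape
(2, 5, 11)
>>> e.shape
(5, 11)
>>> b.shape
(5, 5, 2, 11, 7)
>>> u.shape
(7,)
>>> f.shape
(5, 11)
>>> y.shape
(7, 2, 5)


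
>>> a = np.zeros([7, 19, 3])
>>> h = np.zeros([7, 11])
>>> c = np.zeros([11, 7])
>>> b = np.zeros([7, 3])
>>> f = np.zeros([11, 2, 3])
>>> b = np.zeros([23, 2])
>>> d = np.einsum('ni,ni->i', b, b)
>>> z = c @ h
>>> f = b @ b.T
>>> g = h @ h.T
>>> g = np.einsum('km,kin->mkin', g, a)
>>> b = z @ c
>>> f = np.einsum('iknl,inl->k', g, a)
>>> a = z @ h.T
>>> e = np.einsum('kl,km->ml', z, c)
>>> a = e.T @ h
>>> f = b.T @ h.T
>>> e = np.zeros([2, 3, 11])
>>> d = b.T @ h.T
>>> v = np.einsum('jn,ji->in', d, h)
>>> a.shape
(11, 11)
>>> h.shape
(7, 11)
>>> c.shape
(11, 7)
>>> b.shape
(11, 7)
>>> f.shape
(7, 7)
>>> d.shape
(7, 7)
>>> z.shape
(11, 11)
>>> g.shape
(7, 7, 19, 3)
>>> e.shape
(2, 3, 11)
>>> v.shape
(11, 7)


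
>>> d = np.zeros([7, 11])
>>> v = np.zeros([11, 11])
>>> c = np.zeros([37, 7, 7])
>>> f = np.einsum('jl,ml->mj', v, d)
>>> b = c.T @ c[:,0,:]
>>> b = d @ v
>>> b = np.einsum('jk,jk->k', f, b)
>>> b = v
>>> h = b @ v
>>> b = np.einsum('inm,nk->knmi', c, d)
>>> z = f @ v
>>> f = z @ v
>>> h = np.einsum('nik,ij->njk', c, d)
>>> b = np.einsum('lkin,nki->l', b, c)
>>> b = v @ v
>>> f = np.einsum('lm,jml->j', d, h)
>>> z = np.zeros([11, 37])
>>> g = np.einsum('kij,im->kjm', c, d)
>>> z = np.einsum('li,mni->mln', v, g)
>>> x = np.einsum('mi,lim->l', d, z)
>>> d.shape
(7, 11)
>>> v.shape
(11, 11)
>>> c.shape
(37, 7, 7)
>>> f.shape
(37,)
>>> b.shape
(11, 11)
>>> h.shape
(37, 11, 7)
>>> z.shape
(37, 11, 7)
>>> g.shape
(37, 7, 11)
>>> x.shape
(37,)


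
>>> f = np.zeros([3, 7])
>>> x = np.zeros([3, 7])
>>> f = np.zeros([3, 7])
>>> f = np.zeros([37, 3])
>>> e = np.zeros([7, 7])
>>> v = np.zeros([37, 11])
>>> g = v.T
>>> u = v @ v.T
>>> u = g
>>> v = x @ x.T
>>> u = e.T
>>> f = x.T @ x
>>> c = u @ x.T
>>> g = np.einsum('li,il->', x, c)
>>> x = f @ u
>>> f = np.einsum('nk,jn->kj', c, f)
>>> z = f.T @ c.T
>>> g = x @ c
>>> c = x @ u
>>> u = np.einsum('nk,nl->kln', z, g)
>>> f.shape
(3, 7)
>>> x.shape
(7, 7)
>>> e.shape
(7, 7)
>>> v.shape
(3, 3)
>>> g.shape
(7, 3)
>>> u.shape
(7, 3, 7)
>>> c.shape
(7, 7)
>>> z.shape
(7, 7)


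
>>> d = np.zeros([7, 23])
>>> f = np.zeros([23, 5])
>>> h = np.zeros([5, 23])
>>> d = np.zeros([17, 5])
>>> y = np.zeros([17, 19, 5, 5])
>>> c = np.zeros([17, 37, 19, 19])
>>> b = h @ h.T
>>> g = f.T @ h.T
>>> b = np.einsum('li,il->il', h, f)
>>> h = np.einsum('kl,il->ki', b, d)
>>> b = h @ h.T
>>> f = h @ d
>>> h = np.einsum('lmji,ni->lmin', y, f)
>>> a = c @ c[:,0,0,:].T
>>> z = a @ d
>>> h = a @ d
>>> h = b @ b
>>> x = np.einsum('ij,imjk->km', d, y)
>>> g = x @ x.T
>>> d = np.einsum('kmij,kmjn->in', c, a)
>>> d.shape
(19, 17)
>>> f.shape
(23, 5)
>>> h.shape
(23, 23)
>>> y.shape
(17, 19, 5, 5)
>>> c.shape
(17, 37, 19, 19)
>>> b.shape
(23, 23)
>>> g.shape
(5, 5)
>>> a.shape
(17, 37, 19, 17)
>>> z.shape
(17, 37, 19, 5)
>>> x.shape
(5, 19)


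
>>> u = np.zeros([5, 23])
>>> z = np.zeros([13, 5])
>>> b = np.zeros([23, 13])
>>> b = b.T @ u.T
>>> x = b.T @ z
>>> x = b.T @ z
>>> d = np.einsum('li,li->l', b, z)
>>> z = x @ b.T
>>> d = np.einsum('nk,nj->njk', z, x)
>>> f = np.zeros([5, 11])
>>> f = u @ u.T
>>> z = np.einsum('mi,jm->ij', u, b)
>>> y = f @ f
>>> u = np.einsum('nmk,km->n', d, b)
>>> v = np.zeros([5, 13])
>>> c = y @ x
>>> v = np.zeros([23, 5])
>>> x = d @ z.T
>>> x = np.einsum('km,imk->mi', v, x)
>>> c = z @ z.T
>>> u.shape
(5,)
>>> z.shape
(23, 13)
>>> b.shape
(13, 5)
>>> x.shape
(5, 5)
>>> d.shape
(5, 5, 13)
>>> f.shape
(5, 5)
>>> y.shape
(5, 5)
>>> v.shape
(23, 5)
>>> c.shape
(23, 23)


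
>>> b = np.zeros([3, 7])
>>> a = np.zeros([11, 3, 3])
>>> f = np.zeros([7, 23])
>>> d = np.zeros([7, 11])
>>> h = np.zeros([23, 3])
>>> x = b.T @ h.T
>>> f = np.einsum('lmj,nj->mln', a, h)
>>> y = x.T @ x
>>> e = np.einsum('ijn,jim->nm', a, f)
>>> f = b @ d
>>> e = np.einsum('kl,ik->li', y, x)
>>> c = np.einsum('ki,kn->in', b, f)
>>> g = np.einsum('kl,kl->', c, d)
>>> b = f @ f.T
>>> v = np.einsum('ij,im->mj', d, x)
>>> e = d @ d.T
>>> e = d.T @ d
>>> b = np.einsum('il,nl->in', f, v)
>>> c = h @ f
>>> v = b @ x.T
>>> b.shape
(3, 23)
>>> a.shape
(11, 3, 3)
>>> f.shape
(3, 11)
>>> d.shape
(7, 11)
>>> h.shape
(23, 3)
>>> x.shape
(7, 23)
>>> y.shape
(23, 23)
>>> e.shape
(11, 11)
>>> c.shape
(23, 11)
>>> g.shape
()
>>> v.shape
(3, 7)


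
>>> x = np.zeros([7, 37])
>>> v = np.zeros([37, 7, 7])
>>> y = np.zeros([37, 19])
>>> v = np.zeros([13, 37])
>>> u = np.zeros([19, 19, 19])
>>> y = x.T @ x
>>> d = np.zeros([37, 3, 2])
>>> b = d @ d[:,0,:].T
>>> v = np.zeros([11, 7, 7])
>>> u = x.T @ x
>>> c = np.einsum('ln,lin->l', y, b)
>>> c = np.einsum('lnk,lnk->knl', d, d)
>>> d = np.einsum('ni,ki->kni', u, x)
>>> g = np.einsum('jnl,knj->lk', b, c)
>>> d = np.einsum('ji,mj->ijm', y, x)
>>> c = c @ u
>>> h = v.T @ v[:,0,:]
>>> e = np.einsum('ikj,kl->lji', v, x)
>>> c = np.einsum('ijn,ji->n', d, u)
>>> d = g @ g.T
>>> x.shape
(7, 37)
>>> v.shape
(11, 7, 7)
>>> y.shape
(37, 37)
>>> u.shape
(37, 37)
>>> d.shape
(37, 37)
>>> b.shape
(37, 3, 37)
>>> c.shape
(7,)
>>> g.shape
(37, 2)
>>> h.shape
(7, 7, 7)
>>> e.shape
(37, 7, 11)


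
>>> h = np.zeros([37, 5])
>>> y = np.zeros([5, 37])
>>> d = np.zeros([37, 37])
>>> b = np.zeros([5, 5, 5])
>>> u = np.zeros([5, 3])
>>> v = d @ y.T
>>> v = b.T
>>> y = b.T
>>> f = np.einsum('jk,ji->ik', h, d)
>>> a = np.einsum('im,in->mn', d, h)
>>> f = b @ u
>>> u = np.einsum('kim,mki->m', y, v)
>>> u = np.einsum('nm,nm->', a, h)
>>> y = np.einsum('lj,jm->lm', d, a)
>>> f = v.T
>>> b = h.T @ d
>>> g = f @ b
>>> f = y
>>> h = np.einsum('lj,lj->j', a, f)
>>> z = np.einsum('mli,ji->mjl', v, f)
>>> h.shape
(5,)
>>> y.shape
(37, 5)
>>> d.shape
(37, 37)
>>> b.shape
(5, 37)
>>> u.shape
()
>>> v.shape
(5, 5, 5)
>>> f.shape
(37, 5)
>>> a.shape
(37, 5)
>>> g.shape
(5, 5, 37)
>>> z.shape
(5, 37, 5)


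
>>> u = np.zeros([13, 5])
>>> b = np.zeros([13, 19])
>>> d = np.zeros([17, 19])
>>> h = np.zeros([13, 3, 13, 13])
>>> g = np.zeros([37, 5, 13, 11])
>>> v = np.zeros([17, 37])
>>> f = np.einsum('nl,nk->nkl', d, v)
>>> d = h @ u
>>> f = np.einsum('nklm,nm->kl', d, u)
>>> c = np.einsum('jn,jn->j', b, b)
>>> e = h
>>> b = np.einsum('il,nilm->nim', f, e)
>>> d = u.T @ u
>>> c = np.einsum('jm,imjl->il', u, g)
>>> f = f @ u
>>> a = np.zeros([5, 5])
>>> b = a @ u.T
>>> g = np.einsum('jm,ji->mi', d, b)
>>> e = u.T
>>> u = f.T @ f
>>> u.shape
(5, 5)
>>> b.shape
(5, 13)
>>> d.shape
(5, 5)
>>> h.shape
(13, 3, 13, 13)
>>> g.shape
(5, 13)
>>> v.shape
(17, 37)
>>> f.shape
(3, 5)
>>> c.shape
(37, 11)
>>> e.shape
(5, 13)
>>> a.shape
(5, 5)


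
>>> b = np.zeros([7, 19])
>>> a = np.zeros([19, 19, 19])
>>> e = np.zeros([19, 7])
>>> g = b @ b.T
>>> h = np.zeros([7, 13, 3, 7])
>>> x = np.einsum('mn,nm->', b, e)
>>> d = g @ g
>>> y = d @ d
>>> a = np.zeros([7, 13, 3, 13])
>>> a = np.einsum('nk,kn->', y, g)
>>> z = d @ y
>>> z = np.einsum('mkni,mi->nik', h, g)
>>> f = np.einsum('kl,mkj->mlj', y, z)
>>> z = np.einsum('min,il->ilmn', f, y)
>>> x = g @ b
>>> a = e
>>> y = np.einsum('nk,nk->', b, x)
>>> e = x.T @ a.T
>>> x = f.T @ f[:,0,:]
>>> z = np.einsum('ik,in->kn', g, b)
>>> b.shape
(7, 19)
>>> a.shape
(19, 7)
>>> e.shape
(19, 19)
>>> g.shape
(7, 7)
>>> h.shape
(7, 13, 3, 7)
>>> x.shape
(13, 7, 13)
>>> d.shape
(7, 7)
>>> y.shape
()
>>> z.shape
(7, 19)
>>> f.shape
(3, 7, 13)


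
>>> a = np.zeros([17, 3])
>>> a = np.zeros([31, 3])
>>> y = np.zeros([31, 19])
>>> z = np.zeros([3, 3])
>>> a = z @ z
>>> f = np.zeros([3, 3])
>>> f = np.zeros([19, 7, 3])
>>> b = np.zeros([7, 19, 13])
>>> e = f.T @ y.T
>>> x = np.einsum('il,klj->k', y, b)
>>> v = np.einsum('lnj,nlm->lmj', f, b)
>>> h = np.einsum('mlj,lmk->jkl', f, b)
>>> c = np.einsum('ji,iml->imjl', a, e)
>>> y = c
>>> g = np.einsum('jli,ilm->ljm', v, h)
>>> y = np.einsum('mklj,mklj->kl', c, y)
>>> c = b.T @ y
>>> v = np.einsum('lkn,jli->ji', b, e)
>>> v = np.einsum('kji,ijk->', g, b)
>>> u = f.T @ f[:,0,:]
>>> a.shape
(3, 3)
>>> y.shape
(7, 3)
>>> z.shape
(3, 3)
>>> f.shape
(19, 7, 3)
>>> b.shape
(7, 19, 13)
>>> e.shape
(3, 7, 31)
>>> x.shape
(7,)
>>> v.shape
()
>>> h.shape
(3, 13, 7)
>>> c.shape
(13, 19, 3)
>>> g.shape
(13, 19, 7)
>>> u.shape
(3, 7, 3)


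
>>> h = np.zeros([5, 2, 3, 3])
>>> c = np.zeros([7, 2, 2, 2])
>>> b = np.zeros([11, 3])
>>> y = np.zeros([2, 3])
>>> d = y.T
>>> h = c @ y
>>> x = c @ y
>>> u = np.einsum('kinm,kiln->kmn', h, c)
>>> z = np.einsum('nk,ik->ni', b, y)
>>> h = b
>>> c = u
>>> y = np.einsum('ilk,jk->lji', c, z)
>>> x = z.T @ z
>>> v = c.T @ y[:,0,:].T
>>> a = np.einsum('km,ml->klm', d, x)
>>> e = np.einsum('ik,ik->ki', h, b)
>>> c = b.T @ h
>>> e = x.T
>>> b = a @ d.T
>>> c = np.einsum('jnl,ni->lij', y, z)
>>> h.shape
(11, 3)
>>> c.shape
(7, 2, 3)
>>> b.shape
(3, 2, 3)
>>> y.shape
(3, 11, 7)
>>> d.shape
(3, 2)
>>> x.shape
(2, 2)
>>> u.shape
(7, 3, 2)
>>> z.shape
(11, 2)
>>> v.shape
(2, 3, 3)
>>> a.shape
(3, 2, 2)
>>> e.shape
(2, 2)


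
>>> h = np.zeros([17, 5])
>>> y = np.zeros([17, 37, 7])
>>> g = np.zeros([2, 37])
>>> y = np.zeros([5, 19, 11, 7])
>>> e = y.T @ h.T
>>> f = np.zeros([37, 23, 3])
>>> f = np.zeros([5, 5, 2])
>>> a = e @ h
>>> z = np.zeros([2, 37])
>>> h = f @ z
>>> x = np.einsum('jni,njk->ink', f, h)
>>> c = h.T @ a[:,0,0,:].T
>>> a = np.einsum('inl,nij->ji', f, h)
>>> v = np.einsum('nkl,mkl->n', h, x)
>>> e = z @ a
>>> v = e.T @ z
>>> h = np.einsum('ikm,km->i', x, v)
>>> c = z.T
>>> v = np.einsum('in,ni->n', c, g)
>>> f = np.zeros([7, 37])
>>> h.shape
(2,)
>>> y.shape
(5, 19, 11, 7)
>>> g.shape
(2, 37)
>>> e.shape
(2, 5)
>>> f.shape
(7, 37)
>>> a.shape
(37, 5)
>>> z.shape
(2, 37)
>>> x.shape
(2, 5, 37)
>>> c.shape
(37, 2)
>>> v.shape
(2,)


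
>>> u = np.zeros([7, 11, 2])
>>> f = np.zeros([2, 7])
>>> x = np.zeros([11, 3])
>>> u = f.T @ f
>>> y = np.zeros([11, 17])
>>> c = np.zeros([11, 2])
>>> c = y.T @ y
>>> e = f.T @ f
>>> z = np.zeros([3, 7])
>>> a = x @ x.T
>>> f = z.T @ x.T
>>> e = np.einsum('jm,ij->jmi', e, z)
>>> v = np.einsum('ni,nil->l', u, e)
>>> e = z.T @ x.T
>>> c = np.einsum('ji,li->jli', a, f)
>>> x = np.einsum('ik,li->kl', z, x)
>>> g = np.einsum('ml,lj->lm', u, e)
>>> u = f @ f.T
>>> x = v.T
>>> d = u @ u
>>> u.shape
(7, 7)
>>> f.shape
(7, 11)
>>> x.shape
(3,)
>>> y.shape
(11, 17)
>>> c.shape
(11, 7, 11)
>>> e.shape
(7, 11)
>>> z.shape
(3, 7)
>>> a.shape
(11, 11)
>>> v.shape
(3,)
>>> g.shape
(7, 7)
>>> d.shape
(7, 7)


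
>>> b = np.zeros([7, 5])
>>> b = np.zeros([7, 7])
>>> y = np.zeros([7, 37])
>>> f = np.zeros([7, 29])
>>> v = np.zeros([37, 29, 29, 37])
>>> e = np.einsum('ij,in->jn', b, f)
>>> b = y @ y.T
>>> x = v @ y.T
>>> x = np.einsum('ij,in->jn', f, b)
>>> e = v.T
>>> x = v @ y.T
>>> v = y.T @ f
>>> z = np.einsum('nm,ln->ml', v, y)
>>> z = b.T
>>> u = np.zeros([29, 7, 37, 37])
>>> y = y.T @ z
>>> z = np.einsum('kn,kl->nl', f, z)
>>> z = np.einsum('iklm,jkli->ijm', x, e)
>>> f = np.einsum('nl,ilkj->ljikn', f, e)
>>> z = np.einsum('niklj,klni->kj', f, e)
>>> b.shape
(7, 7)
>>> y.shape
(37, 7)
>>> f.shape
(29, 37, 37, 29, 7)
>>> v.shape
(37, 29)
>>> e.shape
(37, 29, 29, 37)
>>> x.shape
(37, 29, 29, 7)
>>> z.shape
(37, 7)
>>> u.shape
(29, 7, 37, 37)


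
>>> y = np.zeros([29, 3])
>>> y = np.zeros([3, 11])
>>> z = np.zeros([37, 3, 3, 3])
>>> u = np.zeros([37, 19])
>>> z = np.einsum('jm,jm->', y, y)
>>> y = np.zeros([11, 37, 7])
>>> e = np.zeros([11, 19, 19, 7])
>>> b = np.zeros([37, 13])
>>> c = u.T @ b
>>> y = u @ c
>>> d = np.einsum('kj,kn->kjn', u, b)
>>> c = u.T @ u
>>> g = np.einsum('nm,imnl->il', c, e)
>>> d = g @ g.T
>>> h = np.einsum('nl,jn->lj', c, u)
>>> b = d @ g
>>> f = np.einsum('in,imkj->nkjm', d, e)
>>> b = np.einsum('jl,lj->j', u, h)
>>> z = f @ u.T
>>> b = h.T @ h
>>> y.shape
(37, 13)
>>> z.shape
(11, 19, 7, 37)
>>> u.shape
(37, 19)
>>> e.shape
(11, 19, 19, 7)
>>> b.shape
(37, 37)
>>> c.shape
(19, 19)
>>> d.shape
(11, 11)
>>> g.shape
(11, 7)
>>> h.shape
(19, 37)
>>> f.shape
(11, 19, 7, 19)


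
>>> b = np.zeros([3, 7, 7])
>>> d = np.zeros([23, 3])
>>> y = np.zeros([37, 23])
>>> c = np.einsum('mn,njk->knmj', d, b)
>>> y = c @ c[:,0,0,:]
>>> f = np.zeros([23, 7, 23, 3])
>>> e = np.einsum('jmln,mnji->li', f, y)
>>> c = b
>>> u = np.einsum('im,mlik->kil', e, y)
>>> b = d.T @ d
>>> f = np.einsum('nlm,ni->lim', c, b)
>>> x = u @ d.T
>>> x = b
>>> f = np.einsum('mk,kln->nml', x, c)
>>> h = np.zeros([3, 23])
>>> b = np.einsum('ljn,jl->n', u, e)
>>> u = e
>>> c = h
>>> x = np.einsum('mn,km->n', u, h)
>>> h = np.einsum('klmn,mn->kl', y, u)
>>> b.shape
(3,)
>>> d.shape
(23, 3)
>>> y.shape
(7, 3, 23, 7)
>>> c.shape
(3, 23)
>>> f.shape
(7, 3, 7)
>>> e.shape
(23, 7)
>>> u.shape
(23, 7)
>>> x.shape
(7,)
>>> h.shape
(7, 3)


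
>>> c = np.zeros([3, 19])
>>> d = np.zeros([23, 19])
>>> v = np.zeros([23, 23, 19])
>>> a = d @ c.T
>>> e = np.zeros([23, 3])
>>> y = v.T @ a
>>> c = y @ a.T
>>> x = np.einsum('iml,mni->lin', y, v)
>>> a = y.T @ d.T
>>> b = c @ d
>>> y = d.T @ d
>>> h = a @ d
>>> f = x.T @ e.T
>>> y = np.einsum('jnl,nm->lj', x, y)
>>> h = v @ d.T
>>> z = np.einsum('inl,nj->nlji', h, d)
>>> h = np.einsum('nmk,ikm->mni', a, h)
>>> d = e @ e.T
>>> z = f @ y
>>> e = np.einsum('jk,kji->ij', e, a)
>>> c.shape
(19, 23, 23)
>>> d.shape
(23, 23)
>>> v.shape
(23, 23, 19)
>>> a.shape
(3, 23, 23)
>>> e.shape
(23, 23)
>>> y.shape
(23, 3)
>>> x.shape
(3, 19, 23)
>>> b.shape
(19, 23, 19)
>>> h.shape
(23, 3, 23)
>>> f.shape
(23, 19, 23)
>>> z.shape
(23, 19, 3)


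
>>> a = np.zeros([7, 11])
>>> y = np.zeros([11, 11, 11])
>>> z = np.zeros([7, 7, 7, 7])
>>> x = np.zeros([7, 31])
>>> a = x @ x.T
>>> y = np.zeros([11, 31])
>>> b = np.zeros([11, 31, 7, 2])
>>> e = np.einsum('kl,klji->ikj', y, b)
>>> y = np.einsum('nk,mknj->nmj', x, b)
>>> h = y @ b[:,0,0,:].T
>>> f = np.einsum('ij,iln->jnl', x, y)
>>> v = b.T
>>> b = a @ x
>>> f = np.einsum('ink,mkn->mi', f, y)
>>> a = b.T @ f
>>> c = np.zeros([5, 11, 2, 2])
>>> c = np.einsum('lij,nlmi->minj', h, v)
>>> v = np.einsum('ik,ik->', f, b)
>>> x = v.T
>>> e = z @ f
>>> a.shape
(31, 31)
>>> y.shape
(7, 11, 2)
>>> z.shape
(7, 7, 7, 7)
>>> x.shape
()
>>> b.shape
(7, 31)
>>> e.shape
(7, 7, 7, 31)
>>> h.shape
(7, 11, 11)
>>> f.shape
(7, 31)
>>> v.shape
()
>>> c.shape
(31, 11, 2, 11)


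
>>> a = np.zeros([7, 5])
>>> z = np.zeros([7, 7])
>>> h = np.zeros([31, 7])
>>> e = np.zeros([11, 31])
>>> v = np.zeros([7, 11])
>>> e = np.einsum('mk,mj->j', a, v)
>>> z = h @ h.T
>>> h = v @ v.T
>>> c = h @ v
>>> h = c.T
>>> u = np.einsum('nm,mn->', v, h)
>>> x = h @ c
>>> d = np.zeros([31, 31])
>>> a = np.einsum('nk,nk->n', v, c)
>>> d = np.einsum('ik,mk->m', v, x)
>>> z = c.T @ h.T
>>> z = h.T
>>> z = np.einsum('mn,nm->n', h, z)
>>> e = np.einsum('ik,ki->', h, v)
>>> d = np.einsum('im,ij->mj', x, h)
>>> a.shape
(7,)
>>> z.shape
(7,)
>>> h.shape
(11, 7)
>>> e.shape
()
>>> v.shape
(7, 11)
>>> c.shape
(7, 11)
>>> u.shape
()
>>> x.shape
(11, 11)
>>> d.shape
(11, 7)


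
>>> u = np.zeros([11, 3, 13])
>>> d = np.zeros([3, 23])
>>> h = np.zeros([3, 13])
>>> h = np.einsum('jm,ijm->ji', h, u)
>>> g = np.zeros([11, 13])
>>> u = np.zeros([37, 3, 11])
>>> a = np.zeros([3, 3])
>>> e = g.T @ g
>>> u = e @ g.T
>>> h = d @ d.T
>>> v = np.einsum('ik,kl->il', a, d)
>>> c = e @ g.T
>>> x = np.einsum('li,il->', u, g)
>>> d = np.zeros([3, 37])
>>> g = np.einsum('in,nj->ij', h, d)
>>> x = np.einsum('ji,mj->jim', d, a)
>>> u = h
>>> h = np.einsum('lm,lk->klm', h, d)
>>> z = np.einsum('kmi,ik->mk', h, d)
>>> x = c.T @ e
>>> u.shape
(3, 3)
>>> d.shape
(3, 37)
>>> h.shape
(37, 3, 3)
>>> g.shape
(3, 37)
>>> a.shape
(3, 3)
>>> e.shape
(13, 13)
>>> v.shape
(3, 23)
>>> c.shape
(13, 11)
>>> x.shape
(11, 13)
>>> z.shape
(3, 37)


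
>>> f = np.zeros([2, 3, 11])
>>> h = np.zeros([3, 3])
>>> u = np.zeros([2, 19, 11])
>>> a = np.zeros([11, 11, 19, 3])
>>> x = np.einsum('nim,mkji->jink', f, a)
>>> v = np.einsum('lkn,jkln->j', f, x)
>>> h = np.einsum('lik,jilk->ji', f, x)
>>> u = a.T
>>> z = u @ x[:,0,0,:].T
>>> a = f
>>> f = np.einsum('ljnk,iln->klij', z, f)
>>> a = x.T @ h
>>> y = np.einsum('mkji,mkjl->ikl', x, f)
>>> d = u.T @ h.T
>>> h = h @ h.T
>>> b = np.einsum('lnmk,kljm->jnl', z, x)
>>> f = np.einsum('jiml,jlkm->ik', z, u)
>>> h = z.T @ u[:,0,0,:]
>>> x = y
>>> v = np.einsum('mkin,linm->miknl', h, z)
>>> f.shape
(19, 11)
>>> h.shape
(19, 11, 19, 11)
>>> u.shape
(3, 19, 11, 11)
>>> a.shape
(11, 2, 3, 3)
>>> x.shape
(11, 3, 19)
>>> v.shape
(19, 19, 11, 11, 3)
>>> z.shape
(3, 19, 11, 19)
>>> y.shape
(11, 3, 19)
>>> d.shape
(11, 11, 19, 19)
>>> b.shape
(2, 19, 3)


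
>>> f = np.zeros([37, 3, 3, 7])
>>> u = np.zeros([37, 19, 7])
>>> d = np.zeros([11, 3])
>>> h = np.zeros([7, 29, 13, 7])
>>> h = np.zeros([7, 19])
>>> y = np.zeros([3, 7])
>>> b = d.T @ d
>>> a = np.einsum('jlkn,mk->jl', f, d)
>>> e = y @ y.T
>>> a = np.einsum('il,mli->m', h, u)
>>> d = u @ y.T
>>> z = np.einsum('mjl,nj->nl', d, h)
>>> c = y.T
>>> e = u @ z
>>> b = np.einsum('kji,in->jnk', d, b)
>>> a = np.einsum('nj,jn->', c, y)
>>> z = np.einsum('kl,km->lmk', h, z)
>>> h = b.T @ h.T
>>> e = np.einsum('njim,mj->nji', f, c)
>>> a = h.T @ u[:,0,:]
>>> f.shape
(37, 3, 3, 7)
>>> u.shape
(37, 19, 7)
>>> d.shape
(37, 19, 3)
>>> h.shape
(37, 3, 7)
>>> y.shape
(3, 7)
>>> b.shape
(19, 3, 37)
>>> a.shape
(7, 3, 7)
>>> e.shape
(37, 3, 3)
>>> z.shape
(19, 3, 7)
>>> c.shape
(7, 3)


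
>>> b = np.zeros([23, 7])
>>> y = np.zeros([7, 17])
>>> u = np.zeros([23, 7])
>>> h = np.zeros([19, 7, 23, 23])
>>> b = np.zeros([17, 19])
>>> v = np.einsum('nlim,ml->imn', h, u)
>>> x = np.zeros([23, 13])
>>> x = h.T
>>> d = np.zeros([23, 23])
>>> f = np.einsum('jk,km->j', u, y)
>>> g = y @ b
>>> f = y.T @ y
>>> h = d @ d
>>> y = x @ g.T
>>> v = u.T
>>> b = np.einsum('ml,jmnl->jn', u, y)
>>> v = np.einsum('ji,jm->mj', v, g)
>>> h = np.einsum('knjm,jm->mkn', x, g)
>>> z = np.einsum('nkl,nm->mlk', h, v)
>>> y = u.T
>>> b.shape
(23, 7)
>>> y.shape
(7, 23)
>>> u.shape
(23, 7)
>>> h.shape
(19, 23, 23)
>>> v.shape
(19, 7)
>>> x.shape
(23, 23, 7, 19)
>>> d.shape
(23, 23)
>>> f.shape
(17, 17)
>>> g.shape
(7, 19)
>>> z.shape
(7, 23, 23)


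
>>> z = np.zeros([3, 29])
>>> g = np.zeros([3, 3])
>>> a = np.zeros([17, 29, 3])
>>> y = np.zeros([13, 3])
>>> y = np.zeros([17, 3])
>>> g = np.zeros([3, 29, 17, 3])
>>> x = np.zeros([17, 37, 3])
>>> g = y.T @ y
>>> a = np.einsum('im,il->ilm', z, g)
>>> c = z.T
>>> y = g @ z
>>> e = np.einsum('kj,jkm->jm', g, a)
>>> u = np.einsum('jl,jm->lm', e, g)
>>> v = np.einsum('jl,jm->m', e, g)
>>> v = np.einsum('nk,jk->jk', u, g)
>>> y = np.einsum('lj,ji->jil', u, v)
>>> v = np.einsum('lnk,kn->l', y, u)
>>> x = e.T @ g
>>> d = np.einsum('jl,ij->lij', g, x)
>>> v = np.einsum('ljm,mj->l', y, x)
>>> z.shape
(3, 29)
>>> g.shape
(3, 3)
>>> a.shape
(3, 3, 29)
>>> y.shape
(3, 3, 29)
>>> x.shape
(29, 3)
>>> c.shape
(29, 3)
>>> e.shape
(3, 29)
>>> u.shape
(29, 3)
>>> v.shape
(3,)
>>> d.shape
(3, 29, 3)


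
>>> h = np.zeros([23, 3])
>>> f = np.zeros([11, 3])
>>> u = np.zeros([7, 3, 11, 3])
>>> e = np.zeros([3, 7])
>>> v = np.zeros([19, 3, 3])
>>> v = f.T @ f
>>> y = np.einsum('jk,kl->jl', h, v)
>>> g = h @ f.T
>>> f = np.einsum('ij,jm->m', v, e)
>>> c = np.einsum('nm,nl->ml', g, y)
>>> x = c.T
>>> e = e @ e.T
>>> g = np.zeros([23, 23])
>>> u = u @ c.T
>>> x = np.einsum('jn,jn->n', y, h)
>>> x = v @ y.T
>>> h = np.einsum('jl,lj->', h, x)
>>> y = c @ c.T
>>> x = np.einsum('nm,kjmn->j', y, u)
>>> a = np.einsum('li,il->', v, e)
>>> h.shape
()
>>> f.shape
(7,)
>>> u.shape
(7, 3, 11, 11)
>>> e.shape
(3, 3)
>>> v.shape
(3, 3)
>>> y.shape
(11, 11)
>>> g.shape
(23, 23)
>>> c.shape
(11, 3)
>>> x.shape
(3,)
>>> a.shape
()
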